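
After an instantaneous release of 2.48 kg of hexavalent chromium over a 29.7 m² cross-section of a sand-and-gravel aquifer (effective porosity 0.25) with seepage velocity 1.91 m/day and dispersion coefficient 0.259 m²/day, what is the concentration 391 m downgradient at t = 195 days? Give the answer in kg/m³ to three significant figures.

0.00241 kg/m³

For an instantaneous plane source, C(x,t) = M/(n_e·A·√(4πDt)) · exp(−(x−vt)²/(4Dt)), with n_e·A the pore (flow) area.
Plume center vt = 1.91 × 195 = 372.45 m, so the well at 391 m is 18.55 m downgradient of the peak.
√(4πDt) = 25.19 m, giving peak height M/(n_e·A·√(4πDt)) = 2.48/(0.25 × 29.7 × 25.19) = 0.01326 kg/m³.
(x−vt)²/(4Dt) = (18.55)²/(4 × 0.259 × 195) = 1.703; exp(−1.703) = 0.1821.
C = 0.01326 × 0.1821 = 0.00241 kg/m³.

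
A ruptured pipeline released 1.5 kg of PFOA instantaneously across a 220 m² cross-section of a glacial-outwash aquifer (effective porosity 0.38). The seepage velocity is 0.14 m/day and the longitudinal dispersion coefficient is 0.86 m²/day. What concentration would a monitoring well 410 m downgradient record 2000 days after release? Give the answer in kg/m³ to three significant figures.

1.05e-05 kg/m³

For an instantaneous plane source, C(x,t) = M/(n_e·A·√(4πDt)) · exp(−(x−vt)²/(4Dt)), with n_e·A the pore (flow) area.
Plume center vt = 0.14 × 2000 = 280 m, so the well at 410 m is 130 m downgradient of the peak.
√(4πDt) = 147.0 m, giving peak height M/(n_e·A·√(4πDt)) = 1.5/(0.38 × 220 × 147.0) = 0.0001221 kg/m³.
(x−vt)²/(4Dt) = (130)²/(4 × 0.86 × 2000) = 2.456; exp(−2.456) = 0.08578.
C = 0.0001221 × 0.08578 = 1.05e-05 kg/m³.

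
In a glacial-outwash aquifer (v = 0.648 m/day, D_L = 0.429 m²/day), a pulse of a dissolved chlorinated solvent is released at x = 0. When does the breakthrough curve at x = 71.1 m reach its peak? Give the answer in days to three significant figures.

For the 1D instantaneous-source solution, setting ∂C/∂t = 0 at fixed x gives v²t² + 2Dt − x² = 0, so t = (√(D² + v²x²) − D)/v².
√(D² + v²x²) = √(0.429² + 0.648² × 71.1²) = 46.07; v² = 0.419904.
t = (46.07 − 0.429)/0.419904 = 109 days (vs. the pure-advection estimate x/v = 110 d).

109 days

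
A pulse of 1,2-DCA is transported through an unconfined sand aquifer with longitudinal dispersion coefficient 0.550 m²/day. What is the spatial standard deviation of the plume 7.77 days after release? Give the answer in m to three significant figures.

Dispersive spreading gives a Gaussian with σ² = 2Dt; advection only shifts the center.
σ = √(2 × 0.550 × 7.77) = 2.92 m.

2.92 m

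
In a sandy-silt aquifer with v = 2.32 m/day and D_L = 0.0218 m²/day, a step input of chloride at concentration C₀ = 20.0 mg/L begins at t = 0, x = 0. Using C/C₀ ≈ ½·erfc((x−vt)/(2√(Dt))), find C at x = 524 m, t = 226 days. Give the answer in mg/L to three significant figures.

For a continuous step input, C/C₀ ≈ ½·erfc((x−vt)/(2√(Dt))).
vt = 2.32 × 226 = 524.32 m and 2√(Dt) = 2√(0.0218 × 226) = 4.439 m.
Argument (x−vt)/(2√(Dt)) = (524 − 524.32)/4.439 = -0.07209; ½·erfc(-0.07209) = 0.5406.
C = 20.0 × 0.5406 = 10.8 mg/L.

10.8 mg/L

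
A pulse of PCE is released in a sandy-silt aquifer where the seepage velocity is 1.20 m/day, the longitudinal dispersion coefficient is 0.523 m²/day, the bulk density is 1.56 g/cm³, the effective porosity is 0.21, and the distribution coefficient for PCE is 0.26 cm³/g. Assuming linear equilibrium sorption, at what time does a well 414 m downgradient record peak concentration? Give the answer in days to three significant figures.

1010 days

Retardation factor R = 1 + ρ_b·K_d/n = 1 + 1.56 × 0.26/0.21 = 2.931.
Sorption retards both mechanisms: v_R = v/R = 0.4094 m/day, D_R = D/R = 0.1784 m²/day.
Peak time from v_R²t² + 2D_R t − x² = 0: t = (√(D_R² + v_R²x²) − D_R)/v_R².
√(D_R² + v_R²x²) = √(0.1784² + 0.4094² × 414²) = 169.5; v_R² = 0.1676.
t = (169.5 − 0.1784)/0.1676 = 1010 days.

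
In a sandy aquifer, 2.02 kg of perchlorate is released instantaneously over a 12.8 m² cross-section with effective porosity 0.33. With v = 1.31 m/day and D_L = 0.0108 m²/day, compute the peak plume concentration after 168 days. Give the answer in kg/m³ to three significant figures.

0.100 kg/m³

The peak of an instantaneous 1D plume sits at x = vt; there the Gaussian factor is 1 and C_max = M/(n_e·A·√(4πDt)), where n_e·A is the pore area the mass is dissolved in.
√(4πDt) = √(4π × 0.0108 × 168) = 4.775 m, so C_max = 2.02/(0.33 × 12.8 × 4.775) = 0.100 kg/m³.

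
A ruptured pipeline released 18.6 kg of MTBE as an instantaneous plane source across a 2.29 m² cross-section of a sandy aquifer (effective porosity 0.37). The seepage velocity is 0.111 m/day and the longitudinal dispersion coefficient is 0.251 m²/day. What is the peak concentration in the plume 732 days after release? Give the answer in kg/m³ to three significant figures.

0.457 kg/m³

The peak of an instantaneous 1D plume sits at x = vt; there the Gaussian factor is 1 and C_max = M/(n_e·A·√(4πDt)), where n_e·A is the pore area the mass is dissolved in.
√(4πDt) = √(4π × 0.251 × 732) = 48.05 m, so C_max = 18.6/(0.37 × 2.29 × 48.05) = 0.457 kg/m³.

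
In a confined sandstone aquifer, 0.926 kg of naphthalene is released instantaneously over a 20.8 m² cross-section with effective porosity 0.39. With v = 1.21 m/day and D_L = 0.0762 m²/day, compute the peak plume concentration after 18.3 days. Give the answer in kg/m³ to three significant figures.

0.0273 kg/m³

The peak of an instantaneous 1D plume sits at x = vt; there the Gaussian factor is 1 and C_max = M/(n_e·A·√(4πDt)), where n_e·A is the pore area the mass is dissolved in.
√(4πDt) = √(4π × 0.0762 × 18.3) = 4.186 m, so C_max = 0.926/(0.39 × 20.8 × 4.186) = 0.0273 kg/m³.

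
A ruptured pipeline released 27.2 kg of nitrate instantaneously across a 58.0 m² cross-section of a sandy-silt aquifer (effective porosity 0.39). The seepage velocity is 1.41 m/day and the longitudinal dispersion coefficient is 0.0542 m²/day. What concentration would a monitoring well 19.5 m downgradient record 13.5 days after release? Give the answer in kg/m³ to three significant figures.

0.368 kg/m³

For an instantaneous plane source, C(x,t) = M/(n_e·A·√(4πDt)) · exp(−(x−vt)²/(4Dt)), with n_e·A the pore (flow) area.
Plume center vt = 1.41 × 13.5 = 19.035 m, so the well at 19.5 m is 0.465 m downgradient of the peak.
√(4πDt) = 3.032 m, giving peak height M/(n_e·A·√(4πDt)) = 27.2/(0.39 × 58.0 × 3.032) = 0.3966 kg/m³.
(x−vt)²/(4Dt) = (0.465)²/(4 × 0.0542 × 13.5) = 0.07388; exp(−0.07388) = 0.9288.
C = 0.3966 × 0.9288 = 0.368 kg/m³.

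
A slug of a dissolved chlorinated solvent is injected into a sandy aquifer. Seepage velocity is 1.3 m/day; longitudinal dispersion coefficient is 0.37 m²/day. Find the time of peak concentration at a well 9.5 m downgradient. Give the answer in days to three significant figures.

7.09 days

For the 1D instantaneous-source solution, setting ∂C/∂t = 0 at fixed x gives v²t² + 2Dt − x² = 0, so t = (√(D² + v²x²) − D)/v².
√(D² + v²x²) = √(0.37² + 1.3² × 9.5²) = 12.36; v² = 1.69.
t = (12.36 − 0.37)/1.69 = 7.09 days (vs. the pure-advection estimate x/v = 7.31 d).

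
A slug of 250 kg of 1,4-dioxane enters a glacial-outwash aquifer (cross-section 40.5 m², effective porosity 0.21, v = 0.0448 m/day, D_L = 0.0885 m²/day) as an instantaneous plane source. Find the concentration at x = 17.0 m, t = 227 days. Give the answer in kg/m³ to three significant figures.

For an instantaneous plane source, C(x,t) = M/(n_e·A·√(4πDt)) · exp(−(x−vt)²/(4Dt)), with n_e·A the pore (flow) area.
Plume center vt = 0.0448 × 227 = 10.1696 m, so the well at 17.0 m is 6.8304 m downgradient of the peak.
√(4πDt) = 15.89 m, giving peak height M/(n_e·A·√(4πDt)) = 250/(0.21 × 40.5 × 15.89) = 1.850 kg/m³.
(x−vt)²/(4Dt) = (6.8304)²/(4 × 0.0885 × 227) = 0.5806; exp(−0.5806) = 0.5596.
C = 1.850 × 0.5596 = 1.04 kg/m³.

1.04 kg/m³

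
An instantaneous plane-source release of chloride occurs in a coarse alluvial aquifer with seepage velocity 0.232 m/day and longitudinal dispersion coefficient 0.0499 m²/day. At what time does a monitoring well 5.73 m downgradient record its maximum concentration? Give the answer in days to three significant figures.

23.8 days

For the 1D instantaneous-source solution, setting ∂C/∂t = 0 at fixed x gives v²t² + 2Dt − x² = 0, so t = (√(D² + v²x²) − D)/v².
√(D² + v²x²) = √(0.0499² + 0.232² × 5.73²) = 1.330; v² = 0.053824.
t = (1.330 − 0.0499)/0.053824 = 23.8 days (vs. the pure-advection estimate x/v = 24.7 d).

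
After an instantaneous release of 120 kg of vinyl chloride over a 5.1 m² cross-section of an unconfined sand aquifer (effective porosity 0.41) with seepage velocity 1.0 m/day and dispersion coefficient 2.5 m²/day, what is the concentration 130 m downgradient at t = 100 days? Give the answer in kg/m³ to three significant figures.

For an instantaneous plane source, C(x,t) = M/(n_e·A·√(4πDt)) · exp(−(x−vt)²/(4Dt)), with n_e·A the pore (flow) area.
Plume center vt = 1.0 × 100 = 100 m, so the well at 130 m is 30 m downgradient of the peak.
√(4πDt) = 56.05 m, giving peak height M/(n_e·A·√(4πDt)) = 120/(0.41 × 5.1 × 56.05) = 1.024 kg/m³.
(x−vt)²/(4Dt) = (30)²/(4 × 2.5 × 100) = 0.9000; exp(−0.9000) = 0.4066.
C = 1.024 × 0.4066 = 0.416 kg/m³.

0.416 kg/m³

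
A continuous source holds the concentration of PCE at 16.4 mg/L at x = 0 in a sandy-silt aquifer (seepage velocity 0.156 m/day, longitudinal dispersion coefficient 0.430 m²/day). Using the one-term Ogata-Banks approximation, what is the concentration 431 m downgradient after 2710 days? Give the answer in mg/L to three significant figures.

7.09 mg/L

For a continuous step input, C/C₀ ≈ ½·erfc((x−vt)/(2√(Dt))).
vt = 0.156 × 2710 = 422.76 m and 2√(Dt) = 2√(0.430 × 2710) = 68.27 m.
Argument (x−vt)/(2√(Dt)) = (431 − 422.76)/68.27 = 0.1207; ½·erfc(0.1207) = 0.4322.
C = 16.4 × 0.4322 = 7.09 mg/L.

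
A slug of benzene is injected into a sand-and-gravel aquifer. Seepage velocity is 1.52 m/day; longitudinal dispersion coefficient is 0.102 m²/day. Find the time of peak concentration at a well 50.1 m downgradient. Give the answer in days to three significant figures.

For the 1D instantaneous-source solution, setting ∂C/∂t = 0 at fixed x gives v²t² + 2Dt − x² = 0, so t = (√(D² + v²x²) − D)/v².
√(D² + v²x²) = √(0.102² + 1.52² × 50.1²) = 76.15; v² = 2.3104.
t = (76.15 − 0.102)/2.3104 = 32.9 days (vs. the pure-advection estimate x/v = 33.0 d).

32.9 days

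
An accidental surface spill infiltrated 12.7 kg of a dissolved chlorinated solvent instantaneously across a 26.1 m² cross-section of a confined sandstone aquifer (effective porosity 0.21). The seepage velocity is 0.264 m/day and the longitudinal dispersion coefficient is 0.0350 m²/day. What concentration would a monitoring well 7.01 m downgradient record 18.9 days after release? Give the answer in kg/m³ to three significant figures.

For an instantaneous plane source, C(x,t) = M/(n_e·A·√(4πDt)) · exp(−(x−vt)²/(4Dt)), with n_e·A the pore (flow) area.
Plume center vt = 0.264 × 18.9 = 4.9896 m, so the well at 7.01 m is 2.0204 m downgradient of the peak.
√(4πDt) = 2.883 m, giving peak height M/(n_e·A·√(4πDt)) = 12.7/(0.21 × 26.1 × 2.883) = 0.8037 kg/m³.
(x−vt)²/(4Dt) = (2.0204)²/(4 × 0.0350 × 18.9) = 1.543; exp(−1.543) = 0.2137.
C = 0.8037 × 0.2137 = 0.172 kg/m³.

0.172 kg/m³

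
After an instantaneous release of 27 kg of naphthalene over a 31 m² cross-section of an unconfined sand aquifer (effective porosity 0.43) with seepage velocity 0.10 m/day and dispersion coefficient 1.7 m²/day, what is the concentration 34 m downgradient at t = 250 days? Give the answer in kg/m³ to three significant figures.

For an instantaneous plane source, C(x,t) = M/(n_e·A·√(4πDt)) · exp(−(x−vt)²/(4Dt)), with n_e·A the pore (flow) area.
Plume center vt = 0.10 × 250 = 25 m, so the well at 34 m is 9 m downgradient of the peak.
√(4πDt) = 73.08 m, giving peak height M/(n_e·A·√(4πDt)) = 27/(0.43 × 31 × 73.08) = 0.02772 kg/m³.
(x−vt)²/(4Dt) = (9)²/(4 × 1.7 × 250) = 0.04765; exp(−0.04765) = 0.9535.
C = 0.02772 × 0.9535 = 0.0264 kg/m³.

0.0264 kg/m³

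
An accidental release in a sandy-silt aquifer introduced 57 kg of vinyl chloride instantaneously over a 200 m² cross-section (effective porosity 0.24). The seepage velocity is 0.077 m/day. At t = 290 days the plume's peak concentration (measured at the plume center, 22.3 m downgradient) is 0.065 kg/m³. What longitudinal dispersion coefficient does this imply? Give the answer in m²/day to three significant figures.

At the plume center C_max = M/(n_e·A·√(4πDt)), so D = M²/(4πt·(n_e·A·C_max)²).
n_e·A·C_max = 0.24 × 200 × 0.065 = 3.120 kg/m.
D = 57²/(4π × 290 × 3.120²) = 0.0916 m²/day.

0.0916 m²/day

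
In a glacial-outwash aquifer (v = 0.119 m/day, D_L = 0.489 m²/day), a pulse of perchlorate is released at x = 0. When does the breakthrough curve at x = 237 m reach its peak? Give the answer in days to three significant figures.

For the 1D instantaneous-source solution, setting ∂C/∂t = 0 at fixed x gives v²t² + 2Dt − x² = 0, so t = (√(D² + v²x²) − D)/v².
√(D² + v²x²) = √(0.489² + 0.119² × 237²) = 28.21; v² = 0.014161.
t = (28.21 − 0.489)/0.014161 = 1960 days (vs. the pure-advection estimate x/v = 1990 d).

1960 days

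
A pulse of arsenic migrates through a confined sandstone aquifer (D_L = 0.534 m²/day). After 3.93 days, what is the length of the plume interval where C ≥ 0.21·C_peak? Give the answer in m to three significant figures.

The plume is Gaussian with σ = √(2Dt) = √(2 × 0.534 × 3.93) = 2.049 m.
C/C_peak = exp(−Δx²/(2σ²)) = 0.21 ⇒ Δx = σ·√(−2 ln 0.21) = 2.049 × 1.767 = 3.621 m.
Width = 2Δx = 7.24 m.

7.24 m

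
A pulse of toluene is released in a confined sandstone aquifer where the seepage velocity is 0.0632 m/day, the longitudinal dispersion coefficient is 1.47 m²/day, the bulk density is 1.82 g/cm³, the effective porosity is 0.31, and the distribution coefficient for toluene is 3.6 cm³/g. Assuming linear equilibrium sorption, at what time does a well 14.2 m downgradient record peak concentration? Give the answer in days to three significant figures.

1400 days

Retardation factor R = 1 + ρ_b·K_d/n = 1 + 1.82 × 3.6/0.31 = 22.14.
Sorption retards both mechanisms: v_R = v/R = 0.002855 m/day, D_R = D/R = 0.06640 m²/day.
Peak time from v_R²t² + 2D_R t − x² = 0: t = (√(D_R² + v_R²x²) − D_R)/v_R².
√(D_R² + v_R²x²) = √(0.06640² + 0.002855² × 14.2²) = 0.07780; v_R² = 8.151e-06.
t = (0.07780 − 0.06640)/8.151e-06 = 1400 days.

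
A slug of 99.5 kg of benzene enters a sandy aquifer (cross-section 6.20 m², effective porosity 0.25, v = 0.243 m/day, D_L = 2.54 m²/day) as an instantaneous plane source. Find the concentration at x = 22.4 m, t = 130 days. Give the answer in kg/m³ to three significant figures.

For an instantaneous plane source, C(x,t) = M/(n_e·A·√(4πDt)) · exp(−(x−vt)²/(4Dt)), with n_e·A the pore (flow) area.
Plume center vt = 0.243 × 130 = 31.59 m, so the well at 22.4 m is 9.19 m upgradient of the peak.
√(4πDt) = 64.42 m, giving peak height M/(n_e·A·√(4πDt)) = 99.5/(0.25 × 6.20 × 64.42) = 0.9965 kg/m³.
(x−vt)²/(4Dt) = (-9.19)²/(4 × 2.54 × 130) = 0.06394; exp(−0.06394) = 0.9381.
C = 0.9965 × 0.9381 = 0.935 kg/m³.

0.935 kg/m³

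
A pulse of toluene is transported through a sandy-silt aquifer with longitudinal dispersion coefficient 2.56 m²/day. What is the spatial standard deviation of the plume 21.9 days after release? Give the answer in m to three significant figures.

10.6 m

Dispersive spreading gives a Gaussian with σ² = 2Dt; advection only shifts the center.
σ = √(2 × 2.56 × 21.9) = 10.6 m.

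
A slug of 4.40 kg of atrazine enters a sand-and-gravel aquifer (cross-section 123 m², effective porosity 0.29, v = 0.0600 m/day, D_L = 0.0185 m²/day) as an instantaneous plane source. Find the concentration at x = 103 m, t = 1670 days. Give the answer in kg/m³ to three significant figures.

0.00588 kg/m³

For an instantaneous plane source, C(x,t) = M/(n_e·A·√(4πDt)) · exp(−(x−vt)²/(4Dt)), with n_e·A the pore (flow) area.
Plume center vt = 0.0600 × 1670 = 100.2 m, so the well at 103 m is 2.8 m downgradient of the peak.
√(4πDt) = 19.70 m, giving peak height M/(n_e·A·√(4πDt)) = 4.40/(0.29 × 123 × 19.70) = 0.006262 kg/m³.
(x−vt)²/(4Dt) = (2.8)²/(4 × 0.0185 × 1670) = 0.06344; exp(−0.06344) = 0.9385.
C = 0.006262 × 0.9385 = 0.00588 kg/m³.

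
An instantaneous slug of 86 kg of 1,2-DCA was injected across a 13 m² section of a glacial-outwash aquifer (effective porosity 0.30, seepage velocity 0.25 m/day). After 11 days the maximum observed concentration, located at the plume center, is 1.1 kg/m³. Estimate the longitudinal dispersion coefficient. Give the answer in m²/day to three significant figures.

At the plume center C_max = M/(n_e·A·√(4πDt)), so D = M²/(4πt·(n_e·A·C_max)²).
n_e·A·C_max = 0.30 × 13 × 1.1 = 4.290 kg/m.
D = 86²/(4π × 11 × 4.290²) = 2.91 m²/day.

2.91 m²/day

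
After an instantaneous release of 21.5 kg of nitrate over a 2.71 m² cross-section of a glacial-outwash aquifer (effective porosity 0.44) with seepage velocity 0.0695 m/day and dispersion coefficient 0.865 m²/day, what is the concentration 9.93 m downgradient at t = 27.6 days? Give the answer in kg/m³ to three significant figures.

For an instantaneous plane source, C(x,t) = M/(n_e·A·√(4πDt)) · exp(−(x−vt)²/(4Dt)), with n_e·A the pore (flow) area.
Plume center vt = 0.0695 × 27.6 = 1.9182 m, so the well at 9.93 m is 8.0118 m downgradient of the peak.
√(4πDt) = 17.32 m, giving peak height M/(n_e·A·√(4πDt)) = 21.5/(0.44 × 2.71 × 17.32) = 1.041 kg/m³.
(x−vt)²/(4Dt) = (8.0118)²/(4 × 0.865 × 27.6) = 0.6722; exp(−0.6722) = 0.5106.
C = 1.041 × 0.5106 = 0.532 kg/m³.

0.532 kg/m³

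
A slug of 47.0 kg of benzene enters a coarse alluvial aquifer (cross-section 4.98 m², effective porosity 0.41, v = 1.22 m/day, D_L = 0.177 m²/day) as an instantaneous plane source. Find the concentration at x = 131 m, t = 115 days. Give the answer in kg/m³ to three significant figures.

0.498 kg/m³

For an instantaneous plane source, C(x,t) = M/(n_e·A·√(4πDt)) · exp(−(x−vt)²/(4Dt)), with n_e·A the pore (flow) area.
Plume center vt = 1.22 × 115 = 140.3 m, so the well at 131 m is 9.3 m upgradient of the peak.
√(4πDt) = 15.99 m, giving peak height M/(n_e·A·√(4πDt)) = 47.0/(0.41 × 4.98 × 15.99) = 1.440 kg/m³.
(x−vt)²/(4Dt) = (-9.3)²/(4 × 0.177 × 115) = 1.062; exp(−1.062) = 0.3458.
C = 1.440 × 0.3458 = 0.498 kg/m³.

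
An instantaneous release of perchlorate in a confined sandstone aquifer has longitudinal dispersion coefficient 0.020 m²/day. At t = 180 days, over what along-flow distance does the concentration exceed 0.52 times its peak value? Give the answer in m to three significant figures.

6.14 m

The plume is Gaussian with σ = √(2Dt) = √(2 × 0.020 × 180) = 2.683 m.
C/C_peak = exp(−Δx²/(2σ²)) = 0.52 ⇒ Δx = σ·√(−2 ln 0.52) = 2.683 × 1.144 = 3.069 m.
Width = 2Δx = 6.14 m.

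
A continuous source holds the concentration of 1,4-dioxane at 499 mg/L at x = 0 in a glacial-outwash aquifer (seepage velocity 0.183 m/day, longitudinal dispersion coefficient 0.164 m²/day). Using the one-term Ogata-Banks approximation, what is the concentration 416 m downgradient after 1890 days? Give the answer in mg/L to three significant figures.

For a continuous step input, C/C₀ ≈ ½·erfc((x−vt)/(2√(Dt))).
vt = 0.183 × 1890 = 345.87 m and 2√(Dt) = 2√(0.164 × 1890) = 35.21 m.
Argument (x−vt)/(2√(Dt)) = (416 − 345.87)/35.21 = 1.992; ½·erfc(1.992) = 0.002423.
C = 499 × 0.002423 = 1.21 mg/L.

1.21 mg/L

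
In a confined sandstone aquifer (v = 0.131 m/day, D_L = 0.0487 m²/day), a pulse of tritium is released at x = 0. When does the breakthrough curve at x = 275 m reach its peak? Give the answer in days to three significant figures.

2100 days

For the 1D instantaneous-source solution, setting ∂C/∂t = 0 at fixed x gives v²t² + 2Dt − x² = 0, so t = (√(D² + v²x²) − D)/v².
√(D² + v²x²) = √(0.0487² + 0.131² × 275²) = 36.03; v² = 0.017161.
t = (36.03 − 0.0487)/0.017161 = 2100 days (vs. the pure-advection estimate x/v = 2100 d).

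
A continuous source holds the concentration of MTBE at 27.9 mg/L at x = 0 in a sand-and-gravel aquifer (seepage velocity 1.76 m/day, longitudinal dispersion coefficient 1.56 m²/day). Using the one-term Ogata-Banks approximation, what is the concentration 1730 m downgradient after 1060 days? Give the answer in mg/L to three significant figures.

27.6 mg/L

For a continuous step input, C/C₀ ≈ ½·erfc((x−vt)/(2√(Dt))).
vt = 1.76 × 1060 = 1865.6 m and 2√(Dt) = 2√(1.56 × 1060) = 81.33 m.
Argument (x−vt)/(2√(Dt)) = (1730 − 1865.6)/81.33 = -1.667; ½·erfc(-1.667) = 0.9908.
C = 27.9 × 0.9908 = 27.6 mg/L.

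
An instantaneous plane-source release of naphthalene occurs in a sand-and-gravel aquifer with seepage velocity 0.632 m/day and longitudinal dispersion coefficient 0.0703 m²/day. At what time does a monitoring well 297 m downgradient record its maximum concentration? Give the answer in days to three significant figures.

470 days

For the 1D instantaneous-source solution, setting ∂C/∂t = 0 at fixed x gives v²t² + 2Dt − x² = 0, so t = (√(D² + v²x²) − D)/v².
√(D² + v²x²) = √(0.0703² + 0.632² × 297²) = 187.7; v² = 0.399424.
t = (187.7 − 0.0703)/0.399424 = 470 days (vs. the pure-advection estimate x/v = 470 d).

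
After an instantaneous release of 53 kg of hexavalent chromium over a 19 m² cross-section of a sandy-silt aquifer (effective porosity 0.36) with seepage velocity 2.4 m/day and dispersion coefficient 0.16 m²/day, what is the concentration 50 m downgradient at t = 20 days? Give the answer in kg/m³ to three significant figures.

For an instantaneous plane source, C(x,t) = M/(n_e·A·√(4πDt)) · exp(−(x−vt)²/(4Dt)), with n_e·A the pore (flow) area.
Plume center vt = 2.4 × 20 = 48 m, so the well at 50 m is 2 m downgradient of the peak.
√(4πDt) = 6.341 m, giving peak height M/(n_e·A·√(4πDt)) = 53/(0.36 × 19 × 6.341) = 1.222 kg/m³.
(x−vt)²/(4Dt) = (2)²/(4 × 0.16 × 20) = 0.3125; exp(−0.3125) = 0.7316.
C = 1.222 × 0.7316 = 0.894 kg/m³.

0.894 kg/m³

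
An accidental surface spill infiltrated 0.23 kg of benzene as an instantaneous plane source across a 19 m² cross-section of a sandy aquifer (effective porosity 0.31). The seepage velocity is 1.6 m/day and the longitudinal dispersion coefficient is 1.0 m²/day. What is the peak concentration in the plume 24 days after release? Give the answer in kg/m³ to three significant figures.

0.00225 kg/m³

The peak of an instantaneous 1D plume sits at x = vt; there the Gaussian factor is 1 and C_max = M/(n_e·A·√(4πDt)), where n_e·A is the pore area the mass is dissolved in.
√(4πDt) = √(4π × 1.0 × 24) = 17.37 m, so C_max = 0.23/(0.31 × 19 × 17.37) = 0.00225 kg/m³.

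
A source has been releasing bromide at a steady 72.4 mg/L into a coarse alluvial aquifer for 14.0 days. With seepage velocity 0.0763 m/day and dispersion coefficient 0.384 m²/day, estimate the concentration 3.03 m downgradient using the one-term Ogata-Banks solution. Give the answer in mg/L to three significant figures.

19.9 mg/L

For a continuous step input, C/C₀ ≈ ½·erfc((x−vt)/(2√(Dt))).
vt = 0.0763 × 14.0 = 1.0682 m and 2√(Dt) = 2√(0.384 × 14.0) = 4.637 m.
Argument (x−vt)/(2√(Dt)) = (3.03 − 1.0682)/4.637 = 0.4231; ½·erfc(0.4231) = 0.2748.
C = 72.4 × 0.2748 = 19.9 mg/L.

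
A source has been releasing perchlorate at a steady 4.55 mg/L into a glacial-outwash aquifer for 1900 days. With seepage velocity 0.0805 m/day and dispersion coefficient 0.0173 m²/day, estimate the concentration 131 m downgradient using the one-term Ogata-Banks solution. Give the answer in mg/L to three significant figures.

4.53 mg/L

For a continuous step input, C/C₀ ≈ ½·erfc((x−vt)/(2√(Dt))).
vt = 0.0805 × 1900 = 152.95 m and 2√(Dt) = 2√(0.0173 × 1900) = 11.47 m.
Argument (x−vt)/(2√(Dt)) = (131 − 152.95)/11.47 = -1.914; ½·erfc(-1.914) = 0.9966.
C = 4.55 × 0.9966 = 4.53 mg/L.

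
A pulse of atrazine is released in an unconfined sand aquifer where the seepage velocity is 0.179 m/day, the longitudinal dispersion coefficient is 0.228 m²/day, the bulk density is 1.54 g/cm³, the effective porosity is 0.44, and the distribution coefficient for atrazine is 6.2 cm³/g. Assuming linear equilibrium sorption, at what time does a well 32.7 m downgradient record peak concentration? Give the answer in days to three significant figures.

3990 days

Retardation factor R = 1 + ρ_b·K_d/n = 1 + 1.54 × 6.2/0.44 = 22.70.
Sorption retards both mechanisms: v_R = v/R = 0.007885 m/day, D_R = D/R = 0.01004 m²/day.
Peak time from v_R²t² + 2D_R t − x² = 0: t = (√(D_R² + v_R²x²) − D_R)/v_R².
√(D_R² + v_R²x²) = √(0.01004² + 0.007885² × 32.7²) = 0.2580; v_R² = 6.217e-05.
t = (0.2580 − 0.01004)/6.217e-05 = 3990 days.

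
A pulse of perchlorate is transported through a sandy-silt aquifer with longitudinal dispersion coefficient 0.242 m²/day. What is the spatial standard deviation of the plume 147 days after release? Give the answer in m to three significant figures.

8.43 m

Dispersive spreading gives a Gaussian with σ² = 2Dt; advection only shifts the center.
σ = √(2 × 0.242 × 147) = 8.43 m.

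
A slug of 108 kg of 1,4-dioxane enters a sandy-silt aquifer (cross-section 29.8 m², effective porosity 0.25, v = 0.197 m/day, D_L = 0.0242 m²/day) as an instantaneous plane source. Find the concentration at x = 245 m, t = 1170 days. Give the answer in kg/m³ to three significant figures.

For an instantaneous plane source, C(x,t) = M/(n_e·A·√(4πDt)) · exp(−(x−vt)²/(4Dt)), with n_e·A the pore (flow) area.
Plume center vt = 0.197 × 1170 = 230.49 m, so the well at 245 m is 14.51 m downgradient of the peak.
√(4πDt) = 18.86 m, giving peak height M/(n_e·A·√(4πDt)) = 108/(0.25 × 29.8 × 18.86) = 0.7686 kg/m³.
(x−vt)²/(4Dt) = (14.51)²/(4 × 0.0242 × 1170) = 1.859; exp(−1.859) = 0.1558.
C = 0.7686 × 0.1558 = 0.120 kg/m³.

0.120 kg/m³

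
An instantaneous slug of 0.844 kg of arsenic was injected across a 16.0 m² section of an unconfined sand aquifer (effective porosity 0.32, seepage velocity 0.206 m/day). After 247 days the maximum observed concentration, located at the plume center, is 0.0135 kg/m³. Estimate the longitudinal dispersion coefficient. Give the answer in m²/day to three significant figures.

At the plume center C_max = M/(n_e·A·√(4πDt)), so D = M²/(4πt·(n_e·A·C_max)²).
n_e·A·C_max = 0.32 × 16.0 × 0.0135 = 0.06912 kg/m.
D = 0.844²/(4π × 247 × 0.06912²) = 0.0480 m²/day.

0.0480 m²/day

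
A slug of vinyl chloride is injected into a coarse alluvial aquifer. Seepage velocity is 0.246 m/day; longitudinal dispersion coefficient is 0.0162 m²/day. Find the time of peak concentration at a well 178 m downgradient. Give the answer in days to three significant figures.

For the 1D instantaneous-source solution, setting ∂C/∂t = 0 at fixed x gives v²t² + 2Dt − x² = 0, so t = (√(D² + v²x²) − D)/v².
√(D² + v²x²) = √(0.0162² + 0.246² × 178²) = 43.79; v² = 0.060516.
t = (43.79 − 0.0162)/0.060516 = 723 days (vs. the pure-advection estimate x/v = 724 d).

723 days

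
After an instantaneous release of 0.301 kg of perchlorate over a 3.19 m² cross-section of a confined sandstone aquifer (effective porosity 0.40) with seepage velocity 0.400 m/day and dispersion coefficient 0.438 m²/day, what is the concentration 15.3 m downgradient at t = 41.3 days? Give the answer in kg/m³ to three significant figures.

0.0153 kg/m³

For an instantaneous plane source, C(x,t) = M/(n_e·A·√(4πDt)) · exp(−(x−vt)²/(4Dt)), with n_e·A the pore (flow) area.
Plume center vt = 0.400 × 41.3 = 16.52 m, so the well at 15.3 m is 1.22 m upgradient of the peak.
√(4πDt) = 15.08 m, giving peak height M/(n_e·A·√(4πDt)) = 0.301/(0.40 × 3.19 × 15.08) = 0.01564 kg/m³.
(x−vt)²/(4Dt) = (-1.22)²/(4 × 0.438 × 41.3) = 0.02057; exp(−0.02057) = 0.9796.
C = 0.01564 × 0.9796 = 0.0153 kg/m³.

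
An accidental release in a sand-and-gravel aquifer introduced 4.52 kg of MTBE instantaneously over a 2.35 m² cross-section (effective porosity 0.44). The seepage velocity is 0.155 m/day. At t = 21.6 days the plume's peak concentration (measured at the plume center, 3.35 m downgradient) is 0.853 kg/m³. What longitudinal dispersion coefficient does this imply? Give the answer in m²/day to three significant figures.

0.0968 m²/day

At the plume center C_max = M/(n_e·A·√(4πDt)), so D = M²/(4πt·(n_e·A·C_max)²).
n_e·A·C_max = 0.44 × 2.35 × 0.853 = 0.8820 kg/m.
D = 4.52²/(4π × 21.6 × 0.8820²) = 0.0968 m²/day.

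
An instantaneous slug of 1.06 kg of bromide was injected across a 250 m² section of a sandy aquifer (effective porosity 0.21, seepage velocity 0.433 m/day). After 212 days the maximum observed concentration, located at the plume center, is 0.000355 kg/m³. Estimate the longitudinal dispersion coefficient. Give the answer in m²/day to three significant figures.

At the plume center C_max = M/(n_e·A·√(4πDt)), so D = M²/(4πt·(n_e·A·C_max)²).
n_e·A·C_max = 0.21 × 250 × 0.000355 = 0.01864 kg/m.
D = 1.06²/(4π × 212 × 0.01864²) = 1.21 m²/day.

1.21 m²/day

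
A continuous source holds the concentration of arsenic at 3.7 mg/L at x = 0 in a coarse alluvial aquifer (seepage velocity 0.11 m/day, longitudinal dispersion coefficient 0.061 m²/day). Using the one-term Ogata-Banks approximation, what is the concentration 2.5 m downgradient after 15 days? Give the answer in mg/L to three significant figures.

0.980 mg/L

For a continuous step input, C/C₀ ≈ ½·erfc((x−vt)/(2√(Dt))).
vt = 0.11 × 15 = 1.65 m and 2√(Dt) = 2√(0.061 × 15) = 1.913 m.
Argument (x−vt)/(2√(Dt)) = (2.5 − 1.65)/1.913 = 0.4443; ½·erfc(0.4443) = 0.2649.
C = 3.7 × 0.2649 = 0.980 mg/L.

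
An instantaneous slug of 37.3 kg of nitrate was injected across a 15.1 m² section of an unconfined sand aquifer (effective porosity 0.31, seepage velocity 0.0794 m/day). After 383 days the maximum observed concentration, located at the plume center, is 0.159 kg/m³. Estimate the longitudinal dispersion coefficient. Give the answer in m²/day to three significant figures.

At the plume center C_max = M/(n_e·A·√(4πDt)), so D = M²/(4πt·(n_e·A·C_max)²).
n_e·A·C_max = 0.31 × 15.1 × 0.159 = 0.7443 kg/m.
D = 37.3²/(4π × 383 × 0.7443²) = 0.522 m²/day.

0.522 m²/day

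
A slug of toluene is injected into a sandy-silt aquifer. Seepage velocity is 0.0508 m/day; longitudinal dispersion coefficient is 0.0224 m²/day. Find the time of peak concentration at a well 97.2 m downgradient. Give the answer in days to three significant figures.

1900 days

For the 1D instantaneous-source solution, setting ∂C/∂t = 0 at fixed x gives v²t² + 2Dt − x² = 0, so t = (√(D² + v²x²) − D)/v².
√(D² + v²x²) = √(0.0224² + 0.0508² × 97.2²) = 4.938; v² = 0.00258064.
t = (4.938 − 0.0224)/0.00258064 = 1900 days (vs. the pure-advection estimate x/v = 1910 d).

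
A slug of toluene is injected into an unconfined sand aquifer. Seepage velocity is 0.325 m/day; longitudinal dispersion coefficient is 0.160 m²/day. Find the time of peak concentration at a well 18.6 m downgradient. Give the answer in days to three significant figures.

For the 1D instantaneous-source solution, setting ∂C/∂t = 0 at fixed x gives v²t² + 2Dt − x² = 0, so t = (√(D² + v²x²) − D)/v².
√(D² + v²x²) = √(0.160² + 0.325² × 18.6²) = 6.047; v² = 0.105625.
t = (6.047 − 0.160)/0.105625 = 55.7 days (vs. the pure-advection estimate x/v = 57.2 d).

55.7 days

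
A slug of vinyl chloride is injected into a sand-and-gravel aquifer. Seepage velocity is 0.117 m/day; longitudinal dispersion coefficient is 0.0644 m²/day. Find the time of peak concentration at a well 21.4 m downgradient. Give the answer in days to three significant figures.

For the 1D instantaneous-source solution, setting ∂C/∂t = 0 at fixed x gives v²t² + 2Dt − x² = 0, so t = (√(D² + v²x²) − D)/v².
√(D² + v²x²) = √(0.0644² + 0.117² × 21.4²) = 2.505; v² = 0.013689.
t = (2.505 − 0.0644)/0.013689 = 178 days (vs. the pure-advection estimate x/v = 183 d).

178 days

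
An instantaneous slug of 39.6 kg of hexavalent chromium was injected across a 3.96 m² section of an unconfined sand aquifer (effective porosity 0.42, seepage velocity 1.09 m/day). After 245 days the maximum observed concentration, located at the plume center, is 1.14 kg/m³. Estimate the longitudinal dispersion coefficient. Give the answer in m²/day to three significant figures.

At the plume center C_max = M/(n_e·A·√(4πDt)), so D = M²/(4πt·(n_e·A·C_max)²).
n_e·A·C_max = 0.42 × 3.96 × 1.14 = 1.896 kg/m.
D = 39.6²/(4π × 245 × 1.896²) = 0.142 m²/day.

0.142 m²/day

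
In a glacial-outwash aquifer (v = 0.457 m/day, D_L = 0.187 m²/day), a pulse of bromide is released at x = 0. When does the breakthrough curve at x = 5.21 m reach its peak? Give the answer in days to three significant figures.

10.5 days

For the 1D instantaneous-source solution, setting ∂C/∂t = 0 at fixed x gives v²t² + 2Dt − x² = 0, so t = (√(D² + v²x²) − D)/v².
√(D² + v²x²) = √(0.187² + 0.457² × 5.21²) = 2.388; v² = 0.208849.
t = (2.388 − 0.187)/0.208849 = 10.5 days (vs. the pure-advection estimate x/v = 11.4 d).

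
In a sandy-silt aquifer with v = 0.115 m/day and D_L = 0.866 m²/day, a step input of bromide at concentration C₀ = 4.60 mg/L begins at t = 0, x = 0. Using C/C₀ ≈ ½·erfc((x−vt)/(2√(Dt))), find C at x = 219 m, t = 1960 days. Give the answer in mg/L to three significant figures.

2.50 mg/L

For a continuous step input, C/C₀ ≈ ½·erfc((x−vt)/(2√(Dt))).
vt = 0.115 × 1960 = 225.4 m and 2√(Dt) = 2√(0.866 × 1960) = 82.40 m.
Argument (x−vt)/(2√(Dt)) = (219 − 225.4)/82.40 = -0.07767; ½·erfc(-0.07767) = 0.5437.
C = 4.60 × 0.5437 = 2.50 mg/L.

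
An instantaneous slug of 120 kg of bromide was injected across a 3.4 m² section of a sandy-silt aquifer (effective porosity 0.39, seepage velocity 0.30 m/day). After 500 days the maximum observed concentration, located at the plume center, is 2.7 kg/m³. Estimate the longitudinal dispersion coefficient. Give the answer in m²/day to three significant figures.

0.179 m²/day

At the plume center C_max = M/(n_e·A·√(4πDt)), so D = M²/(4πt·(n_e·A·C_max)²).
n_e·A·C_max = 0.39 × 3.4 × 2.7 = 3.580 kg/m.
D = 120²/(4π × 500 × 3.580²) = 0.179 m²/day.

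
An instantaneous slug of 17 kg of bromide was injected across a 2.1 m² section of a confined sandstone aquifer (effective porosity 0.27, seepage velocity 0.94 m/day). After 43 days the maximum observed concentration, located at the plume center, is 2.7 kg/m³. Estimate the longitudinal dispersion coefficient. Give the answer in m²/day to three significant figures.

0.228 m²/day

At the plume center C_max = M/(n_e·A·√(4πDt)), so D = M²/(4πt·(n_e·A·C_max)²).
n_e·A·C_max = 0.27 × 2.1 × 2.7 = 1.531 kg/m.
D = 17²/(4π × 43 × 1.531²) = 0.228 m²/day.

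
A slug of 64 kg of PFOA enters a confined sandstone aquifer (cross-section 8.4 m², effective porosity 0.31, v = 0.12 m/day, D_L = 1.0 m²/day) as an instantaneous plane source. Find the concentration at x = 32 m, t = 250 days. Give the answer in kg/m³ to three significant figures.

0.437 kg/m³

For an instantaneous plane source, C(x,t) = M/(n_e·A·√(4πDt)) · exp(−(x−vt)²/(4Dt)), with n_e·A the pore (flow) area.
Plume center vt = 0.12 × 250 = 30 m, so the well at 32 m is 2 m downgradient of the peak.
√(4πDt) = 56.05 m, giving peak height M/(n_e·A·√(4πDt)) = 64/(0.31 × 8.4 × 56.05) = 0.4385 kg/m³.
(x−vt)²/(4Dt) = (2)²/(4 × 1.0 × 250) = 0.004000; exp(−0.004000) = 0.9960.
C = 0.4385 × 0.9960 = 0.437 kg/m³.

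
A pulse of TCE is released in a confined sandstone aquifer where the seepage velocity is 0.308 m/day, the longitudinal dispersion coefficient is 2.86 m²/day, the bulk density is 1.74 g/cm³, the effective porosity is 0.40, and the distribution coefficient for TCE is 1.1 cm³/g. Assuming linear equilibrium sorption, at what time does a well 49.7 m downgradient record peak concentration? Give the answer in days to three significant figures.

775 days

Retardation factor R = 1 + ρ_b·K_d/n = 1 + 1.74 × 1.1/0.40 = 5.785.
Sorption retards both mechanisms: v_R = v/R = 0.05324 m/day, D_R = D/R = 0.4944 m²/day.
Peak time from v_R²t² + 2D_R t − x² = 0: t = (√(D_R² + v_R²x²) − D_R)/v_R².
√(D_R² + v_R²x²) = √(0.4944² + 0.05324² × 49.7²) = 2.692; v_R² = 0.002834.
t = (2.692 − 0.4944)/0.002834 = 775 days.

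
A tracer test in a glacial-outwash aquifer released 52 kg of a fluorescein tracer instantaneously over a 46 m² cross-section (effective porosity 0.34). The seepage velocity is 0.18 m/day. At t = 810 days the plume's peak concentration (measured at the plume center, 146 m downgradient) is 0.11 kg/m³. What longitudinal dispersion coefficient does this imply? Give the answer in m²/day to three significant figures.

At the plume center C_max = M/(n_e·A·√(4πDt)), so D = M²/(4πt·(n_e·A·C_max)²).
n_e·A·C_max = 0.34 × 46 × 0.11 = 1.720 kg/m.
D = 52²/(4π × 810 × 1.720²) = 0.0898 m²/day.

0.0898 m²/day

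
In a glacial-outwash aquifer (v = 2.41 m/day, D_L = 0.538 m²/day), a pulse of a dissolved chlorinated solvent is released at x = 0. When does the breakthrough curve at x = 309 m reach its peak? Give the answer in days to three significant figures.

For the 1D instantaneous-source solution, setting ∂C/∂t = 0 at fixed x gives v²t² + 2Dt − x² = 0, so t = (√(D² + v²x²) − D)/v².
√(D² + v²x²) = √(0.538² + 2.41² × 309²) = 744.7; v² = 5.8081.
t = (744.7 − 0.538)/5.8081 = 128 days (vs. the pure-advection estimate x/v = 128 d).

128 days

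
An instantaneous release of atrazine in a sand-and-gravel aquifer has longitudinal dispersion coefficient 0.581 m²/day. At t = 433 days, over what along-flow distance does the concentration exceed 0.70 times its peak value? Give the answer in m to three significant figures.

The plume is Gaussian with σ = √(2Dt) = √(2 × 0.581 × 433) = 22.43 m.
C/C_peak = exp(−Δx²/(2σ²)) = 0.70 ⇒ Δx = σ·√(−2 ln 0.70) = 22.43 × 0.8446 = 18.94 m.
Width = 2Δx = 37.9 m.

37.9 m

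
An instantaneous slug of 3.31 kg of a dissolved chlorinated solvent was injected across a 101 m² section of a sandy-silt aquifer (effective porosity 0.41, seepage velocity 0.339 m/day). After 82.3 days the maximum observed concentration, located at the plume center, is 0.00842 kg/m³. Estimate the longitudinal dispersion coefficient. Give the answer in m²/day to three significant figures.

0.0871 m²/day

At the plume center C_max = M/(n_e·A·√(4πDt)), so D = M²/(4πt·(n_e·A·C_max)²).
n_e·A·C_max = 0.41 × 101 × 0.00842 = 0.3487 kg/m.
D = 3.31²/(4π × 82.3 × 0.3487²) = 0.0871 m²/day.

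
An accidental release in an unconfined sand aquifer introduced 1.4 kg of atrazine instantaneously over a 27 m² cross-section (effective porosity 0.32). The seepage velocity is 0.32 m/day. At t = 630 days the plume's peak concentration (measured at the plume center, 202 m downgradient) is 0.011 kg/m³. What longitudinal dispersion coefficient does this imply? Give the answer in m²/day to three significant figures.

0.0274 m²/day

At the plume center C_max = M/(n_e·A·√(4πDt)), so D = M²/(4πt·(n_e·A·C_max)²).
n_e·A·C_max = 0.32 × 27 × 0.011 = 0.09504 kg/m.
D = 1.4²/(4π × 630 × 0.09504²) = 0.0274 m²/day.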